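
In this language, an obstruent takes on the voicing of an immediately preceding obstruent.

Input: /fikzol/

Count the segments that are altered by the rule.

/z/ after /k/ (voiceless) → [s]
1 segment changes.

1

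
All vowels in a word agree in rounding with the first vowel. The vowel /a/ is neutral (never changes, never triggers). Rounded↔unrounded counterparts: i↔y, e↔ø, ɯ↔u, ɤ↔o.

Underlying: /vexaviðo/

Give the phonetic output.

/o/ harmonizes with /e/ ([-round]) → [ɤ]

[vexaviðɤ]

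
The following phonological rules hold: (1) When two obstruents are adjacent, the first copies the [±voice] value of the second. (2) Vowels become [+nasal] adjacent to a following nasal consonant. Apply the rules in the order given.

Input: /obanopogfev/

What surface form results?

[obãnopokfev]

Rule 1: /g/ before /f/ (voiceless) → [k]
After rule 1: obanopokfev
Rule 2: /a/ before nasal /n/ → [ã]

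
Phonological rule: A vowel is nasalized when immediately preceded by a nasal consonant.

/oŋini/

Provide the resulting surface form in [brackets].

/i/ after nasal /ŋ/ → [ĩ]
/i/ after nasal /n/ → [ĩ]

[oŋĩnĩ]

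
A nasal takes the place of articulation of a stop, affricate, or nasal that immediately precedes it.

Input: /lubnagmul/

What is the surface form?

/n/ after /b/ (labial) → [m]
/m/ after /g/ (velar) → [ŋ]

[lubmagŋul]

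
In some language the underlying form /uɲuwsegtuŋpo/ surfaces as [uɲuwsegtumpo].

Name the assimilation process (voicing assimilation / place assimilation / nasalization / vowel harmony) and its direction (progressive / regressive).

/ŋ/→[m].
Each target copies a feature from the following segment, so the direction is regressive.

place assimilation, regressive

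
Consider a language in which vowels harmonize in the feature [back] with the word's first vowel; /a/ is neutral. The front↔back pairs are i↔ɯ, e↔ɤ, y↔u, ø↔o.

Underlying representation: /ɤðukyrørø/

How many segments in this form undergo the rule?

3

/y/ harmonizes with /ɤ/ ([+back]) → [u]
/ø/ harmonizes with /ɤ/ ([+back]) → [o]
/ø/ harmonizes with /ɤ/ ([+back]) → [o]
3 segments change.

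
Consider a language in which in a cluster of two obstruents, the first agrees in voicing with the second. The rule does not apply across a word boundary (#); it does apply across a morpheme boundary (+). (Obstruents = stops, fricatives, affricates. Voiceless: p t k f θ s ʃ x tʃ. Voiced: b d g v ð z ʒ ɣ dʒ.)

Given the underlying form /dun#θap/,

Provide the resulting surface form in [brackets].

no segment meets the rule's conditions; no change.

[dun#θap]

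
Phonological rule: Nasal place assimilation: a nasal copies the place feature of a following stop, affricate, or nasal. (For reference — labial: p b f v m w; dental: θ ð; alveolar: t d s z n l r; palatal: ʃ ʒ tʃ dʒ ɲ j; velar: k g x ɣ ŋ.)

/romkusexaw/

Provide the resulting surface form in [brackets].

[roŋkusexaw]

/m/ before /k/ (velar) → [ŋ]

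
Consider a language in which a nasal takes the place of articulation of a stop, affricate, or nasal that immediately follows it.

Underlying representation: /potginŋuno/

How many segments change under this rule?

1

/n/ before /ŋ/ (velar) → [ŋ]
1 segment changes.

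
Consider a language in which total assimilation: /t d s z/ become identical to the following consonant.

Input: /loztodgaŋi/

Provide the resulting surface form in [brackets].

[lottoggaŋi]

/z/ before /t/ → [t] (total assimilation)
/d/ before /g/ → [g] (total assimilation)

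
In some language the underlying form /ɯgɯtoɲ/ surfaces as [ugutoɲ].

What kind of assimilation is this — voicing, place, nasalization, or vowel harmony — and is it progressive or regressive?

vowel harmony, regressive

/ɯ/→[u] /ɯ/→[u].
Vowels agree with the last vowel, so the harmony is regressive.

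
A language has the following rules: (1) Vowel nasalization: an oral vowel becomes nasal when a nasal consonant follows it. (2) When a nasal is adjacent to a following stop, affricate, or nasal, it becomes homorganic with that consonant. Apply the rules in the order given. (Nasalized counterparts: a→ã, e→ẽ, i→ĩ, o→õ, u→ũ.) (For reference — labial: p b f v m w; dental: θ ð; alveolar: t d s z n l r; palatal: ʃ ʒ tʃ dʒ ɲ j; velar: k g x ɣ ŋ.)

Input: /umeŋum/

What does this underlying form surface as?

[ũmẽŋũm]

Rule 1: /u/ before nasal /m/ → [ũ]
Rule 1: /e/ before nasal /ŋ/ → [ẽ]
Rule 1: /u/ before nasal /m/ → [ũ]
After rule 1: ũmẽŋũm
Rule 2: no segment meets the rule's conditions; no change.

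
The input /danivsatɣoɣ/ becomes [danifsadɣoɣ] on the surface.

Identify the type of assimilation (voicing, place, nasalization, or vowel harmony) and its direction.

voicing assimilation, regressive

/v/→[f] /t/→[d].
Each target copies a feature from the following segment, so the direction is regressive.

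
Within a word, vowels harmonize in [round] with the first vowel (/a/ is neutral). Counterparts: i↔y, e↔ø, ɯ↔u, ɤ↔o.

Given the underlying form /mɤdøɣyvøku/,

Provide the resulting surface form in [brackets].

/ø/ harmonizes with /ɤ/ ([-round]) → [e]
/y/ harmonizes with /ɤ/ ([-round]) → [i]
/ø/ harmonizes with /ɤ/ ([-round]) → [e]
/u/ harmonizes with /ɤ/ ([-round]) → [ɯ]

[mɤdeɣivekɯ]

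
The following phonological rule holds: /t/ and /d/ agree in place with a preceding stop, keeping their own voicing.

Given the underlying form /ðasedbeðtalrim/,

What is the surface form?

[ðasedbeðtalrim]

no segment meets the rule's conditions; no change.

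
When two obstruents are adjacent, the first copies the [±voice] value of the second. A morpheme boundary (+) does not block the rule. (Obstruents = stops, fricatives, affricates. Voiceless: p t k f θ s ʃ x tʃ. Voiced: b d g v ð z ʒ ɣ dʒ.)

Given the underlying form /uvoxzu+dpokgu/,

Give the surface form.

[uvoɣzu+tpoggu]

/x/ before /z/ (voiced) → [ɣ]
/d/ before /p/ (voiceless) → [t]
/k/ before /g/ (voiced) → [g]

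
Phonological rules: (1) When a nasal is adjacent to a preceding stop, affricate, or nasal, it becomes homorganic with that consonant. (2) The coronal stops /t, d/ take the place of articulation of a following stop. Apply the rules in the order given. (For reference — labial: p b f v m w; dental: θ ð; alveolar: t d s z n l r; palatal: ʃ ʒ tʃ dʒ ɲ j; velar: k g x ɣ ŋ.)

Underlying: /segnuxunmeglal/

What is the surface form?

Rule 1: /n/ after /g/ (velar) → [ŋ]
Rule 1: /m/ after /n/ (alveolar) → [n]
After rule 1: segŋuxunneglal
Rule 2: no segment meets the rule's conditions; no change.

[segŋuxunneglal]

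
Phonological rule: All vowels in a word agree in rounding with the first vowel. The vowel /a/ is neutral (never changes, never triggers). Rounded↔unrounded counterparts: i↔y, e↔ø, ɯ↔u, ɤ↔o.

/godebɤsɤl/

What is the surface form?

[godøbosol]

/e/ harmonizes with /o/ ([+round]) → [ø]
/ɤ/ harmonizes with /o/ ([+round]) → [o]
/ɤ/ harmonizes with /o/ ([+round]) → [o]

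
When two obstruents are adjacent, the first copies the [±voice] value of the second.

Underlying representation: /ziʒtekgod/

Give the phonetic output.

/ʒ/ before /t/ (voiceless) → [ʃ]
/k/ before /g/ (voiced) → [g]

[ziʃteggod]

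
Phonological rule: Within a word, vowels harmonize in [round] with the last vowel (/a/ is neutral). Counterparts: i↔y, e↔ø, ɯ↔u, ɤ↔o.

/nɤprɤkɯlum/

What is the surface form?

/ɤ/ harmonizes with /u/ ([+round]) → [o]
/ɤ/ harmonizes with /u/ ([+round]) → [o]
/ɯ/ harmonizes with /u/ ([+round]) → [u]

[noprokulum]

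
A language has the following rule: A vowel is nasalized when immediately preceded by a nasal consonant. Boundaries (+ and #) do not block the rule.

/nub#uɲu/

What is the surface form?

[nũb#uɲũ]

/u/ after nasal /n/ → [ũ]
/u/ after nasal /ɲ/ → [ũ]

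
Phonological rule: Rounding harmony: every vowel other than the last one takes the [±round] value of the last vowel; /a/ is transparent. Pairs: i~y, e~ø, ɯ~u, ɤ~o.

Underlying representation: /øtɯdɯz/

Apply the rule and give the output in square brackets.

/ø/ harmonizes with /ɯ/ ([-round]) → [e]

[etɯdɯz]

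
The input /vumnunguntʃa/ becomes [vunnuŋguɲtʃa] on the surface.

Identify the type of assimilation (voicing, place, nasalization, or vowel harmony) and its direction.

place assimilation, regressive

/m/→[n] /n/→[ŋ] /n/→[ɲ].
Each target copies a feature from the following segment, so the direction is regressive.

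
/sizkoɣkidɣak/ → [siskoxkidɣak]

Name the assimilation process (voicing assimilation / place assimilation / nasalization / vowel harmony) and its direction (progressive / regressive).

/z/→[s] /ɣ/→[x].
Each target copies a feature from the following segment, so the direction is regressive.

voicing assimilation, regressive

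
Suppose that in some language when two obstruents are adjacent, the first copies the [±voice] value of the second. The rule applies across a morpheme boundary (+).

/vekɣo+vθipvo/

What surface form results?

/k/ before /ɣ/ (voiced) → [g]
/v/ before /θ/ (voiceless) → [f]
/p/ before /v/ (voiced) → [b]

[vegɣo+fθibvo]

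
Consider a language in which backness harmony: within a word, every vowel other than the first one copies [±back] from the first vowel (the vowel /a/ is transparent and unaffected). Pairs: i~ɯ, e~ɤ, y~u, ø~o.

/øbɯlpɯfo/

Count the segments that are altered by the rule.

/ɯ/ harmonizes with /ø/ ([-back]) → [i]
/ɯ/ harmonizes with /ø/ ([-back]) → [i]
/o/ harmonizes with /ø/ ([-back]) → [ø]
3 segments change.

3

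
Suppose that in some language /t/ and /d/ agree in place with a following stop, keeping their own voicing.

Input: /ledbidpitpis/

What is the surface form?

/d/ before /b/ (labial) → [b]
/d/ before /p/ (labial) → [b]
/t/ before /p/ (labial) → [p]

[lebbibpippis]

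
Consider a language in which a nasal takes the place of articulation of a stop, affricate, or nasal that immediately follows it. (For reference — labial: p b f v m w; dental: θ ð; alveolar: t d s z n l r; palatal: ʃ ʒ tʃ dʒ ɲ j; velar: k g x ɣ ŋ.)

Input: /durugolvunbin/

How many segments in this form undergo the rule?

/n/ before /b/ (labial) → [m]
1 segment changes.

1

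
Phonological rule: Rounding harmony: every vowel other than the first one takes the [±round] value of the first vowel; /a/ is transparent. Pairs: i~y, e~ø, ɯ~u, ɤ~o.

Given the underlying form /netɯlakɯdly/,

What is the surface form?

[netɯlakɯdli]

/y/ harmonizes with /e/ ([-round]) → [i]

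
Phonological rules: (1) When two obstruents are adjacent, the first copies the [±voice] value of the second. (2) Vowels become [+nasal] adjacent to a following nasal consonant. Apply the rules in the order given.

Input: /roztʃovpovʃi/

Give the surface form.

[rostʃofpofʃi]

Rule 1: /z/ before /tʃ/ (voiceless) → [s]
Rule 1: /v/ before /p/ (voiceless) → [f]
Rule 1: /v/ before /ʃ/ (voiceless) → [f]
After rule 1: rostʃofpofʃi
Rule 2: no segment meets the rule's conditions; no change.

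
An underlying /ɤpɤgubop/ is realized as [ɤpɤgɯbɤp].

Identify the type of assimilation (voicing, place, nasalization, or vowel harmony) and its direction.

vowel harmony, progressive

/u/→[ɯ] /o/→[ɤ].
Vowels agree with the first vowel, so the harmony is progressive.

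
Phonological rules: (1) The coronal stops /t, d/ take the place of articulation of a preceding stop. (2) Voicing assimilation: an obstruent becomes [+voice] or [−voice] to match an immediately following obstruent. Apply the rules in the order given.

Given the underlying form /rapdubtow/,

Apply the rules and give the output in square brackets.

[rabbuppow]

Rule 1: /d/ after /p/ (labial) → [b]
Rule 1: /t/ after /b/ (labial) → [p]
After rule 1: rapbubpow
Rule 2: /p/ before /b/ (voiced) → [b]
Rule 2: /b/ before /p/ (voiceless) → [p]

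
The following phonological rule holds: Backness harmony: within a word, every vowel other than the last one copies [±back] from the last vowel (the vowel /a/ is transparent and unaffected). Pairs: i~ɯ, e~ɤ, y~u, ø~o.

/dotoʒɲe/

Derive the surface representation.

/o/ harmonizes with /e/ ([-back]) → [ø]
/o/ harmonizes with /e/ ([-back]) → [ø]

[døtøʒɲe]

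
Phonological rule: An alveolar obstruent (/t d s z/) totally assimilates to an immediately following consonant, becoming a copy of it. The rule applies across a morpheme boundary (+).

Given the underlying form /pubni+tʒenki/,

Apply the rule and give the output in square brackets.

[pubni+ʒʒenki]

/t/ before /ʒ/ → [ʒ] (total assimilation)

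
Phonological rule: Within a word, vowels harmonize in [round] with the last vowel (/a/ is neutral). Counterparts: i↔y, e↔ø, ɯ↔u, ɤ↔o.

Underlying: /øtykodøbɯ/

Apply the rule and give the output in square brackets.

[etikɤdebɯ]

/ø/ harmonizes with /ɯ/ ([-round]) → [e]
/y/ harmonizes with /ɯ/ ([-round]) → [i]
/o/ harmonizes with /ɯ/ ([-round]) → [ɤ]
/ø/ harmonizes with /ɯ/ ([-round]) → [e]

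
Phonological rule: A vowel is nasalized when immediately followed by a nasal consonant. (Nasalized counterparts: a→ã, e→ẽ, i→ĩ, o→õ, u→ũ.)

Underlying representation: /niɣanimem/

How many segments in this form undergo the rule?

/a/ before nasal /n/ → [ã]
/i/ before nasal /m/ → [ĩ]
/e/ before nasal /m/ → [ẽ]
3 segments change.

3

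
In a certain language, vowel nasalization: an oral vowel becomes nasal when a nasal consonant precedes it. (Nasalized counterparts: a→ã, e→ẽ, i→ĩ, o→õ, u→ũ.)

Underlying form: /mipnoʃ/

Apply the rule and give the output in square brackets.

[mĩpnõʃ]

/i/ after nasal /m/ → [ĩ]
/o/ after nasal /n/ → [õ]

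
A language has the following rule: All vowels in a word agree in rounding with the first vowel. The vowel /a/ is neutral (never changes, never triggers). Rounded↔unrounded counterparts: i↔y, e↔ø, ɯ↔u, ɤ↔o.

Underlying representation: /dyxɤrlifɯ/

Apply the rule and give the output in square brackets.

/ɤ/ harmonizes with /y/ ([+round]) → [o]
/i/ harmonizes with /y/ ([+round]) → [y]
/ɯ/ harmonizes with /y/ ([+round]) → [u]

[dyxorlyfu]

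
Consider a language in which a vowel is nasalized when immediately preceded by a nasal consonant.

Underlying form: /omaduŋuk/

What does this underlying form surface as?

[omãduŋũk]

/a/ after nasal /m/ → [ã]
/u/ after nasal /ŋ/ → [ũ]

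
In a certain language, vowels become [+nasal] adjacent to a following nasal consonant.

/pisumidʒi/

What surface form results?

[pisũmidʒi]

/u/ before nasal /m/ → [ũ]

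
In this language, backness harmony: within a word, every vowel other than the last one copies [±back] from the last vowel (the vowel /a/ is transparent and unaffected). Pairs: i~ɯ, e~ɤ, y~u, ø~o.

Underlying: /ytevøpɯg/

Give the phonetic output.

[utɤvopɯg]

/y/ harmonizes with /ɯ/ ([+back]) → [u]
/e/ harmonizes with /ɯ/ ([+back]) → [ɤ]
/ø/ harmonizes with /ɯ/ ([+back]) → [o]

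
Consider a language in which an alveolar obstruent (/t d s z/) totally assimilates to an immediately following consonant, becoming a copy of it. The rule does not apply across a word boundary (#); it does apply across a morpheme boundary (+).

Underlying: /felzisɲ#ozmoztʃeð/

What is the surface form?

/s/ before /ɲ/ → [ɲ] (total assimilation)
/z/ before /m/ → [m] (total assimilation)
/z/ before /tʃ/ → [tʃ] (total assimilation)

[felziɲɲ#ommotʃtʃeð]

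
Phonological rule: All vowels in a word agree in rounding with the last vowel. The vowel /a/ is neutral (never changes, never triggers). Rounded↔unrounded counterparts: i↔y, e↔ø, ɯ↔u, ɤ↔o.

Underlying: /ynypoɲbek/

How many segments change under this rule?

/y/ harmonizes with /e/ ([-round]) → [i]
/y/ harmonizes with /e/ ([-round]) → [i]
/o/ harmonizes with /e/ ([-round]) → [ɤ]
3 segments change.

3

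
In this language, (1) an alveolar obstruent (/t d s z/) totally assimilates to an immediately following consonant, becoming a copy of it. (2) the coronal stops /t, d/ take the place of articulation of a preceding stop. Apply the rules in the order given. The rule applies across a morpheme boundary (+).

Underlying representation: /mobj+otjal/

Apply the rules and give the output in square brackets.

[mobj+ojjal]

Rule 1: /t/ before /j/ → [j] (total assimilation)
After rule 1: mobj+ojjal
Rule 2: no segment meets the rule's conditions; no change.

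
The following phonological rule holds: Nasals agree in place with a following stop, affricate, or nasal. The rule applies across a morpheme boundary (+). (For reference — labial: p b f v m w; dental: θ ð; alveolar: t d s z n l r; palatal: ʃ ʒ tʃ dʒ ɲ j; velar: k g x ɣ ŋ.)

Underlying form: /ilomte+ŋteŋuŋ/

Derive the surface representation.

[ilonte+nteŋuŋ]

/m/ before /t/ (alveolar) → [n]
/ŋ/ before /t/ (alveolar) → [n]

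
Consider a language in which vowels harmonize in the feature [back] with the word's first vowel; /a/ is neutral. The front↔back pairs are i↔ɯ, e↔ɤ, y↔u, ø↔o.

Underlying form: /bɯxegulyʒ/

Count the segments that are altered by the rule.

/e/ harmonizes with /ɯ/ ([+back]) → [ɤ]
/y/ harmonizes with /ɯ/ ([+back]) → [u]
2 segments change.

2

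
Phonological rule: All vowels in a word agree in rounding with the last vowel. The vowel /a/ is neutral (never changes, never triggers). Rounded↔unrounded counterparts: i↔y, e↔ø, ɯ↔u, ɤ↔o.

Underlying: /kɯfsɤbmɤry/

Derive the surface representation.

/ɯ/ harmonizes with /y/ ([+round]) → [u]
/ɤ/ harmonizes with /y/ ([+round]) → [o]
/ɤ/ harmonizes with /y/ ([+round]) → [o]

[kufsobmory]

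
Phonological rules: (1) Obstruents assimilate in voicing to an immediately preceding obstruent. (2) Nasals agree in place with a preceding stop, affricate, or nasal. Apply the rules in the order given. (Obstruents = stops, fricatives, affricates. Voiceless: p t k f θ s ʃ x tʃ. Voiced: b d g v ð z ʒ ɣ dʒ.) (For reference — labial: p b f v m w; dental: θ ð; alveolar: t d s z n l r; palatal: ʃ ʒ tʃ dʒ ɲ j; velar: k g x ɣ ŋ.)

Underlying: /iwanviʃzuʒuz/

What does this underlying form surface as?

Rule 1: /z/ after /ʃ/ (voiceless) → [s]
After rule 1: iwanviʃsuʒuz
Rule 2: no segment meets the rule's conditions; no change.

[iwanviʃsuʒuz]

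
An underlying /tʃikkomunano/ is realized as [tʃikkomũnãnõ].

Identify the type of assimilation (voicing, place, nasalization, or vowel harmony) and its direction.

nasalization, progressive

/u/→[ũ] /a/→[ã] /o/→[õ].
Each target copies a feature from the preceding segment, so the direction is progressive.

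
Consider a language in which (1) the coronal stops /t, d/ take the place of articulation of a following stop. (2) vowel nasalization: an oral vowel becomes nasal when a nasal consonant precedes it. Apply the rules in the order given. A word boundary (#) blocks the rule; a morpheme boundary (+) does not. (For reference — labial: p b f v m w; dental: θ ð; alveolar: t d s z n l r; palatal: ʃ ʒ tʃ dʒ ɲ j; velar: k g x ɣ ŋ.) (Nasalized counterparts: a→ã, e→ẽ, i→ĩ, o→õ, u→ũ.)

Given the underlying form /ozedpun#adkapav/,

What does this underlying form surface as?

[ozebpun#agkapav]

Rule 1: /d/ before /p/ (labial) → [b]
Rule 1: /d/ before /k/ (velar) → [g]
After rule 1: ozebpun#agkapav
Rule 2: no segment meets the rule's conditions; no change.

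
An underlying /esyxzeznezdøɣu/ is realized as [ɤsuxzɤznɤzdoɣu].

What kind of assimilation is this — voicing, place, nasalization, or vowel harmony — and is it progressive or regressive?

vowel harmony, regressive

/e/→[ɤ] /y/→[u] /e/→[ɤ] /e/→[ɤ] /ø/→[o].
Vowels agree with the last vowel, so the harmony is regressive.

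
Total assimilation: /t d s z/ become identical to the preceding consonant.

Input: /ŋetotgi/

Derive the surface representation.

[ŋetotgi]

no segment meets the rule's conditions; no change.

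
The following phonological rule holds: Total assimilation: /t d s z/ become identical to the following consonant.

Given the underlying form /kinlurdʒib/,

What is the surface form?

no segment meets the rule's conditions; no change.

[kinlurdʒib]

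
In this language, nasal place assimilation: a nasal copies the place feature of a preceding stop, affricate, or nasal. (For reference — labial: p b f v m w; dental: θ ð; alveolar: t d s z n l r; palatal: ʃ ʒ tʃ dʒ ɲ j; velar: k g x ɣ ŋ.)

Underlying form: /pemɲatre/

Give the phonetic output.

[pemmatre]

/ɲ/ after /m/ (labial) → [m]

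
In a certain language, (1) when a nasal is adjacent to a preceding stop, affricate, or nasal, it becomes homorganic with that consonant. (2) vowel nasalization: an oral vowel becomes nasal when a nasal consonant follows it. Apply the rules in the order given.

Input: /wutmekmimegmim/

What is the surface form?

Rule 1: /m/ after /t/ (alveolar) → [n]
Rule 1: /m/ after /k/ (velar) → [ŋ]
Rule 1: /m/ after /g/ (velar) → [ŋ]
After rule 1: wutnekŋimegŋim
Rule 2: /i/ before nasal /m/ → [ĩ]
Rule 2: /i/ before nasal /m/ → [ĩ]

[wutnekŋĩmegŋĩm]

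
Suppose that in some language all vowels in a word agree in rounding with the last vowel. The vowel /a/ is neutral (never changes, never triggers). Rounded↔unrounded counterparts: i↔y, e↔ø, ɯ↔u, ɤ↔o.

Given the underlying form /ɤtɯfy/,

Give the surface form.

/ɤ/ harmonizes with /y/ ([+round]) → [o]
/ɯ/ harmonizes with /y/ ([+round]) → [u]

[otufy]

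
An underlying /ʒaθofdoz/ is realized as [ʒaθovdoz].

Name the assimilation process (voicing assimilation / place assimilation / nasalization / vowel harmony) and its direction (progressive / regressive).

voicing assimilation, regressive

/f/→[v].
Each target copies a feature from the following segment, so the direction is regressive.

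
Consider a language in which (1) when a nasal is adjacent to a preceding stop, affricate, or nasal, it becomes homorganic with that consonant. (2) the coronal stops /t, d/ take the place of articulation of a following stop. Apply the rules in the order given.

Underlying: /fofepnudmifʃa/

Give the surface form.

[fofepmudnifʃa]

Rule 1: /n/ after /p/ (labial) → [m]
Rule 1: /m/ after /d/ (alveolar) → [n]
After rule 1: fofepmudnifʃa
Rule 2: no segment meets the rule's conditions; no change.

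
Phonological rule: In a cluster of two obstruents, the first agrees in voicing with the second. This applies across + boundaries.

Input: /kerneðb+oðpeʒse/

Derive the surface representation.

/ð/ before /p/ (voiceless) → [θ]
/ʒ/ before /s/ (voiceless) → [ʃ]

[kerneðb+oθpeʃse]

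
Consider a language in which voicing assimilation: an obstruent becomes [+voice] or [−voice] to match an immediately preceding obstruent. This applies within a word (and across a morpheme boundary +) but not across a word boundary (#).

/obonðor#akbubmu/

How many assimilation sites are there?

1

/b/ after /k/ (voiceless) → [p]
1 segment changes.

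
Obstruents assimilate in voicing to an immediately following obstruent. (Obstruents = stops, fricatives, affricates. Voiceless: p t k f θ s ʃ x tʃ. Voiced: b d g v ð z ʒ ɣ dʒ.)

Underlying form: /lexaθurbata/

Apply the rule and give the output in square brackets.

no segment meets the rule's conditions; no change.

[lexaθurbata]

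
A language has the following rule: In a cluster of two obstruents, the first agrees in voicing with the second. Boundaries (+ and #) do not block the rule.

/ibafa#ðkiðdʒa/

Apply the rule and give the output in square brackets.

[ibafa#θkiðdʒa]

/ð/ before /k/ (voiceless) → [θ]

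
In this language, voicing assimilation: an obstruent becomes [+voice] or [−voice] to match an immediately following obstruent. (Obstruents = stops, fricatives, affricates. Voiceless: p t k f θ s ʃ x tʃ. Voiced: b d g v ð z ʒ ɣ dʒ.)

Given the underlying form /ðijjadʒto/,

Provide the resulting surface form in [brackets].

/dʒ/ before /t/ (voiceless) → [tʃ]

[ðijjatʃto]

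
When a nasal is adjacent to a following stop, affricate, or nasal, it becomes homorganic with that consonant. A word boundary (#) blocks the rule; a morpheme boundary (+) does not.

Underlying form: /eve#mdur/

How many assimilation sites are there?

1

/m/ before /d/ (alveolar) → [n]
1 segment changes.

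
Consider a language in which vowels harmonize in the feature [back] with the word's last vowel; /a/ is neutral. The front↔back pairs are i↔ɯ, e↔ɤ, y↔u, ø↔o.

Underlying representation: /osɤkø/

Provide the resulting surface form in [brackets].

/o/ harmonizes with /ø/ ([-back]) → [ø]
/ɤ/ harmonizes with /ø/ ([-back]) → [e]

[øsekø]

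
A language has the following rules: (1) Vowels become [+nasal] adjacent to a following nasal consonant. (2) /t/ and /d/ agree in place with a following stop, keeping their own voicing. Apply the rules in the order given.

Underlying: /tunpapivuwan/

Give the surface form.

[tũnpapivuwãn]

Rule 1: /u/ before nasal /n/ → [ũ]
Rule 1: /a/ before nasal /n/ → [ã]
After rule 1: tũnpapivuwãn
Rule 2: no segment meets the rule's conditions; no change.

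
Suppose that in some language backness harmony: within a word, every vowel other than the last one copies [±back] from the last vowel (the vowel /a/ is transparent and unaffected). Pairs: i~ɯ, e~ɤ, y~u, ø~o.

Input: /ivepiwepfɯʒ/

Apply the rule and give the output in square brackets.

[ɯvɤpɯwɤpfɯʒ]

/i/ harmonizes with /ɯ/ ([+back]) → [ɯ]
/e/ harmonizes with /ɯ/ ([+back]) → [ɤ]
/i/ harmonizes with /ɯ/ ([+back]) → [ɯ]
/e/ harmonizes with /ɯ/ ([+back]) → [ɤ]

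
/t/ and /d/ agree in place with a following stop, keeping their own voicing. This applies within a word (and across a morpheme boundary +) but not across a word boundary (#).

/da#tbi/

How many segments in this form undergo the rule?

1

/t/ before /b/ (labial) → [p]
1 segment changes.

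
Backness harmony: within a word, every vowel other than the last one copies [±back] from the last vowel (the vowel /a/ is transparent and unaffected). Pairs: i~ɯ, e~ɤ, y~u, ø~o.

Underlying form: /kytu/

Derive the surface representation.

[kutu]

/y/ harmonizes with /u/ ([+back]) → [u]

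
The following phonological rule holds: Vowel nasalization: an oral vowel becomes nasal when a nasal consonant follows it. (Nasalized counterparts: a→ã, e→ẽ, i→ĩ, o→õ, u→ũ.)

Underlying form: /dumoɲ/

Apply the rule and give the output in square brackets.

/u/ before nasal /m/ → [ũ]
/o/ before nasal /ɲ/ → [õ]

[dũmõɲ]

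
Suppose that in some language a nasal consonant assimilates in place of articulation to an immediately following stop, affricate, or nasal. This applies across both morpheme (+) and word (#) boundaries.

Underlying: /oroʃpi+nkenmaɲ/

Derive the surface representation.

[oroʃpi+ŋkemmaɲ]

/n/ before /k/ (velar) → [ŋ]
/n/ before /m/ (labial) → [m]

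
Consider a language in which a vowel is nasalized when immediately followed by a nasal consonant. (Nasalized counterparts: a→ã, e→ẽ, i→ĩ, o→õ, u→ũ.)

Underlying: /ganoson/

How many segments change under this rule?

2

/a/ before nasal /n/ → [ã]
/o/ before nasal /n/ → [õ]
2 segments change.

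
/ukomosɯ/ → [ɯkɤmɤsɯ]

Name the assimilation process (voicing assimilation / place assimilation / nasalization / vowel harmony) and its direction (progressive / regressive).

vowel harmony, regressive

/u/→[ɯ] /o/→[ɤ] /o/→[ɤ].
Vowels agree with the last vowel, so the harmony is regressive.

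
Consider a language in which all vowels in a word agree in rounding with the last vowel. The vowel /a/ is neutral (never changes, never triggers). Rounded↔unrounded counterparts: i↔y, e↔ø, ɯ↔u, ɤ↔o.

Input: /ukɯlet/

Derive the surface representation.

/u/ harmonizes with /e/ ([-round]) → [ɯ]

[ɯkɯlet]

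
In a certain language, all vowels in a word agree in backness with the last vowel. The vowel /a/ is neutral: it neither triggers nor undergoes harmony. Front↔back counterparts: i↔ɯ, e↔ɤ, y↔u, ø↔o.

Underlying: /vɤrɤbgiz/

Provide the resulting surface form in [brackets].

[verebgiz]

/ɤ/ harmonizes with /i/ ([-back]) → [e]
/ɤ/ harmonizes with /i/ ([-back]) → [e]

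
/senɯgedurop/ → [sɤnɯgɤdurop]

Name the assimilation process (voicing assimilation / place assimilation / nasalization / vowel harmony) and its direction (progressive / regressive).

/e/→[ɤ] /e/→[ɤ].
Vowels agree with the last vowel, so the harmony is regressive.

vowel harmony, regressive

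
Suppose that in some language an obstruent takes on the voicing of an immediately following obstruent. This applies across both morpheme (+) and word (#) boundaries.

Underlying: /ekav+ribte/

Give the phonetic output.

/b/ before /t/ (voiceless) → [p]

[ekav+ripte]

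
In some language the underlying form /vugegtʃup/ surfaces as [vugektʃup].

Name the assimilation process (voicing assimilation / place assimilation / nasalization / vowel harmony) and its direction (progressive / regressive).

/g/→[k].
Each target copies a feature from the following segment, so the direction is regressive.

voicing assimilation, regressive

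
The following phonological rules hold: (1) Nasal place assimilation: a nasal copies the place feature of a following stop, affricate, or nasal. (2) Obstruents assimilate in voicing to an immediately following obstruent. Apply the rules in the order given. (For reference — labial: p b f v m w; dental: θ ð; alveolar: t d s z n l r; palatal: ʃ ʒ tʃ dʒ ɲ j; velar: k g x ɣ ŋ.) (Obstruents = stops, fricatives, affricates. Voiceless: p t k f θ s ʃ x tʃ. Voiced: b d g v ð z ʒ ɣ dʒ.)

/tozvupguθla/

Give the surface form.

[tozvubguθla]

Rule 1: no segment meets the rule's conditions; no change.
After rule 1: tozvupguθla
Rule 2: /p/ before /g/ (voiced) → [b]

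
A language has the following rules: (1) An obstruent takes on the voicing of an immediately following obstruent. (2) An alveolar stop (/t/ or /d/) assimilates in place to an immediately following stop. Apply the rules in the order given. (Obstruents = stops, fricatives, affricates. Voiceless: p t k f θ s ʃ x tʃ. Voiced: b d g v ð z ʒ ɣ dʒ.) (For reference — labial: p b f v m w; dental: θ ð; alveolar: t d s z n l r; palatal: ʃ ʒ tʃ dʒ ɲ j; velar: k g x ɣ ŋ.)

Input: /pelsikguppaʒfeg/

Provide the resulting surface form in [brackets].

Rule 1: /k/ before /g/ (voiced) → [g]
Rule 1: /ʒ/ before /f/ (voiceless) → [ʃ]
After rule 1: pelsigguppaʃfeg
Rule 2: no segment meets the rule's conditions; no change.

[pelsigguppaʃfeg]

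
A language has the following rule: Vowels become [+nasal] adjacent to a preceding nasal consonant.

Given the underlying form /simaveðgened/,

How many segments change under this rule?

/a/ after nasal /m/ → [ã]
/e/ after nasal /n/ → [ẽ]
2 segments change.

2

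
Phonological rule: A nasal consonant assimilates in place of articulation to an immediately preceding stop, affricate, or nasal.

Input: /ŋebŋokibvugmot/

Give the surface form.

/ŋ/ after /b/ (labial) → [m]
/m/ after /g/ (velar) → [ŋ]

[ŋebmokibvugŋot]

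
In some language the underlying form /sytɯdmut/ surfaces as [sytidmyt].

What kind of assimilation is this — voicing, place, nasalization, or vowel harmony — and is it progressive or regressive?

/ɯ/→[i] /u/→[y].
Vowels agree with the first vowel, so the harmony is progressive.

vowel harmony, progressive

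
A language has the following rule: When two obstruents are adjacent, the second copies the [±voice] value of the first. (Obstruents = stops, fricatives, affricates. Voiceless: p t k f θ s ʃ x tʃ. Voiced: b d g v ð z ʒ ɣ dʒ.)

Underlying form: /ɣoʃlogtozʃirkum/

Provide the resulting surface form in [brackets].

/t/ after /g/ (voiced) → [d]
/ʃ/ after /z/ (voiced) → [ʒ]

[ɣoʃlogdozʒirkum]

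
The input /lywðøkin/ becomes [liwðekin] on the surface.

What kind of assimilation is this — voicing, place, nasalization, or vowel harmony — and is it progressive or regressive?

vowel harmony, regressive

/y/→[i] /ø/→[e].
Vowels agree with the last vowel, so the harmony is regressive.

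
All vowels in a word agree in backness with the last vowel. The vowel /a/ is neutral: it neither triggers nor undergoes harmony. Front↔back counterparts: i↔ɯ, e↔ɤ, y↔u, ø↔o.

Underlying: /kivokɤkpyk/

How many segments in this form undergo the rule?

2

/o/ harmonizes with /y/ ([-back]) → [ø]
/ɤ/ harmonizes with /y/ ([-back]) → [e]
2 segments change.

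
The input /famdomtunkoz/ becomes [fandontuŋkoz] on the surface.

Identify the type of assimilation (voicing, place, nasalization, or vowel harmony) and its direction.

place assimilation, regressive

/m/→[n] /m/→[n] /n/→[ŋ].
Each target copies a feature from the following segment, so the direction is regressive.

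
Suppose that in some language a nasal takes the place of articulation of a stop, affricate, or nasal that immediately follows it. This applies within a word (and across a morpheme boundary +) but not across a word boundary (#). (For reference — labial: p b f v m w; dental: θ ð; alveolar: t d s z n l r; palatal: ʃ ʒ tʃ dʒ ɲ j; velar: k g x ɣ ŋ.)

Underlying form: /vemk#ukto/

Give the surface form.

[veŋk#ukto]

/m/ before /k/ (velar) → [ŋ]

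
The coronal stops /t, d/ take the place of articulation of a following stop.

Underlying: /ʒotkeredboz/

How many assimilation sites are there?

2

/t/ before /k/ (velar) → [k]
/d/ before /b/ (labial) → [b]
2 segments change.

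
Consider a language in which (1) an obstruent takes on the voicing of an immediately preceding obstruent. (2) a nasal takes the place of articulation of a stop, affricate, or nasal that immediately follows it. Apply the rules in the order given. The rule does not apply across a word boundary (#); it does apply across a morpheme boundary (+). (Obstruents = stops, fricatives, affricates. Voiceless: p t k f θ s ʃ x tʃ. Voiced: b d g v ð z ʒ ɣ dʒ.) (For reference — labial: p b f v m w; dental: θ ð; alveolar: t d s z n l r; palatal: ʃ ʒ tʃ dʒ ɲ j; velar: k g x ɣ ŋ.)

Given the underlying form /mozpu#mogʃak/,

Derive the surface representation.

Rule 1: /p/ after /z/ (voiced) → [b]
Rule 1: /ʃ/ after /g/ (voiced) → [ʒ]
After rule 1: mozbu#mogʒak
Rule 2: no segment meets the rule's conditions; no change.

[mozbu#mogʒak]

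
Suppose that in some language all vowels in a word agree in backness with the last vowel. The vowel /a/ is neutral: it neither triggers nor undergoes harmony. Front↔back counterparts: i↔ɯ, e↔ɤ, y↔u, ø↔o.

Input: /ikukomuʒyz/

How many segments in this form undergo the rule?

3

/u/ harmonizes with /y/ ([-back]) → [y]
/o/ harmonizes with /y/ ([-back]) → [ø]
/u/ harmonizes with /y/ ([-back]) → [y]
3 segments change.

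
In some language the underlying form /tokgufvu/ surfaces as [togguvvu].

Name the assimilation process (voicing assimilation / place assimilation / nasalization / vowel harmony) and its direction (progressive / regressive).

voicing assimilation, regressive

/k/→[g] /f/→[v].
Each target copies a feature from the following segment, so the direction is regressive.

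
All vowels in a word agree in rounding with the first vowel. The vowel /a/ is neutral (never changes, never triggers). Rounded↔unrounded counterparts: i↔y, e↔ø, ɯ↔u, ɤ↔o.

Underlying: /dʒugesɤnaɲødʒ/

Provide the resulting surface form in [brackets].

/e/ harmonizes with /u/ ([+round]) → [ø]
/ɤ/ harmonizes with /u/ ([+round]) → [o]

[dʒugøsonaɲødʒ]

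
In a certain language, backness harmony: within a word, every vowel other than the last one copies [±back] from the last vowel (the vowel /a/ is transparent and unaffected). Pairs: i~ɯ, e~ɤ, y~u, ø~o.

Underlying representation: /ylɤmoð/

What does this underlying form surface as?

/y/ harmonizes with /o/ ([+back]) → [u]

[ulɤmoð]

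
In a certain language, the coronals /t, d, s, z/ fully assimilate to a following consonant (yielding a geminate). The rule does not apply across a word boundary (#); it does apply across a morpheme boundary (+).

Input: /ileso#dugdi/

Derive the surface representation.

no segment meets the rule's conditions; no change.

[ileso#dugdi]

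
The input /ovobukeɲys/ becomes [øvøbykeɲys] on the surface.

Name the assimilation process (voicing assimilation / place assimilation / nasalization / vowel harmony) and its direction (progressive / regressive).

/o/→[ø] /o/→[ø] /u/→[y].
Vowels agree with the last vowel, so the harmony is regressive.

vowel harmony, regressive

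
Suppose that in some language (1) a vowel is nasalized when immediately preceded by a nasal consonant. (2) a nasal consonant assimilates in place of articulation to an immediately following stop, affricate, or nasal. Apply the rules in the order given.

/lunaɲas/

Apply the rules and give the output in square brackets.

Rule 1: /a/ after nasal /n/ → [ã]
Rule 1: /a/ after nasal /ɲ/ → [ã]
After rule 1: lunãɲãs
Rule 2: no segment meets the rule's conditions; no change.

[lunãɲãs]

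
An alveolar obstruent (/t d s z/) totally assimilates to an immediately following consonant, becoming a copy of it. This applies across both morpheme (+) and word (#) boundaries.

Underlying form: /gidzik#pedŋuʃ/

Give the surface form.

/d/ before /z/ → [z] (total assimilation)
/d/ before /ŋ/ → [ŋ] (total assimilation)

[gizzik#peŋŋuʃ]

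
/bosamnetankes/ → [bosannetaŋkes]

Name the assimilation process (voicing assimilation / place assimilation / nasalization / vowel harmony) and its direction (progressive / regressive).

/m/→[n] /n/→[ŋ].
Each target copies a feature from the following segment, so the direction is regressive.

place assimilation, regressive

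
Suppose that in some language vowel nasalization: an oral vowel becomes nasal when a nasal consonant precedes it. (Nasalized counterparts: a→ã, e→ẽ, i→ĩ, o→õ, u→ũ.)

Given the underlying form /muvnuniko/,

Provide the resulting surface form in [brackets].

/u/ after nasal /m/ → [ũ]
/u/ after nasal /n/ → [ũ]
/i/ after nasal /n/ → [ĩ]

[mũvnũnĩko]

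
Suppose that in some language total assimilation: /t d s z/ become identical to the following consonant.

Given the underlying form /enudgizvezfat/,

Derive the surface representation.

[enuggivveffat]

/d/ before /g/ → [g] (total assimilation)
/z/ before /v/ → [v] (total assimilation)
/z/ before /f/ → [f] (total assimilation)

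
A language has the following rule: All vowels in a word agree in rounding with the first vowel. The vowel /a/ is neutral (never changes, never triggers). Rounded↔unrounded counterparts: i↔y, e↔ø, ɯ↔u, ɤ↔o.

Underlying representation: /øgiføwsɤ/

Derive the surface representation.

[øgyføwso]

/i/ harmonizes with /ø/ ([+round]) → [y]
/ɤ/ harmonizes with /ø/ ([+round]) → [o]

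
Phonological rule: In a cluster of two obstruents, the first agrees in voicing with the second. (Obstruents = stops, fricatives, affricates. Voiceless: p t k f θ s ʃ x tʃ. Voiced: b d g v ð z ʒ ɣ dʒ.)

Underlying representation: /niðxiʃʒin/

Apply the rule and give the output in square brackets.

/ð/ before /x/ (voiceless) → [θ]
/ʃ/ before /ʒ/ (voiced) → [ʒ]

[niθxiʒʒin]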